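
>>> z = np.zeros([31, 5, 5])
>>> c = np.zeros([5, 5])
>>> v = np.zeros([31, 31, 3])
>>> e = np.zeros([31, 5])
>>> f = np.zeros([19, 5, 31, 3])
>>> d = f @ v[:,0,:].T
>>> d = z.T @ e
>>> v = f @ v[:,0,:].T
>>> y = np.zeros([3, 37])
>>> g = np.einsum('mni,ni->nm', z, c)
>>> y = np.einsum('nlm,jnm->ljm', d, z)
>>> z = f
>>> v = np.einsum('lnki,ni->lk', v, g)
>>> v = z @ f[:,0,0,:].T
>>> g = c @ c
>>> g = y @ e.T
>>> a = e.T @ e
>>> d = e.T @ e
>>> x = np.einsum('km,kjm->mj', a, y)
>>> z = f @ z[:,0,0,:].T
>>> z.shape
(19, 5, 31, 19)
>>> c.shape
(5, 5)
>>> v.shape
(19, 5, 31, 19)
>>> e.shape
(31, 5)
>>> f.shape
(19, 5, 31, 3)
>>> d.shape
(5, 5)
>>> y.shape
(5, 31, 5)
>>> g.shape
(5, 31, 31)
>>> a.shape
(5, 5)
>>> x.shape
(5, 31)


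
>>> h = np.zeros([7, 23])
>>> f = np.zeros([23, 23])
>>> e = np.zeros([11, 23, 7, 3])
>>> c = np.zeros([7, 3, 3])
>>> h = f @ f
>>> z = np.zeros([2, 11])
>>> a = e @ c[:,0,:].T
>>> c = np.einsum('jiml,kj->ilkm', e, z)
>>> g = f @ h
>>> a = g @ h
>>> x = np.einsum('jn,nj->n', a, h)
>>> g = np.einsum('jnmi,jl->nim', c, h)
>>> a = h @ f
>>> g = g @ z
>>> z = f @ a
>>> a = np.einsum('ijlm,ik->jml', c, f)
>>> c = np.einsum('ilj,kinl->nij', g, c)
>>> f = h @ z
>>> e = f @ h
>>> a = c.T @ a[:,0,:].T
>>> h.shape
(23, 23)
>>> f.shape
(23, 23)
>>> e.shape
(23, 23)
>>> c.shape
(2, 3, 11)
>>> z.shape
(23, 23)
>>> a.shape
(11, 3, 3)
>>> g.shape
(3, 7, 11)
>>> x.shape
(23,)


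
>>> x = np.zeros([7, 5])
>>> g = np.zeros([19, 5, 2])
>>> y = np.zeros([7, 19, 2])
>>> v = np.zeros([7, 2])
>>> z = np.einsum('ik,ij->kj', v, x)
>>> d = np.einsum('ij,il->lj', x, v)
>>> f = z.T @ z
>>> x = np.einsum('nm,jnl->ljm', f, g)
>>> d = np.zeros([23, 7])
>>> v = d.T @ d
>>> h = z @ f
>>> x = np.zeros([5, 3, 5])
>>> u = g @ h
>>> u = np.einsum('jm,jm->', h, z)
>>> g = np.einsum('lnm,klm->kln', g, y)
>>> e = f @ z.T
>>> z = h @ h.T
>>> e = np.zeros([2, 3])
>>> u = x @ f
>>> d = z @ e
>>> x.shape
(5, 3, 5)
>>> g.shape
(7, 19, 5)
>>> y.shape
(7, 19, 2)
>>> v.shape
(7, 7)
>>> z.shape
(2, 2)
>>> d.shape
(2, 3)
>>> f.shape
(5, 5)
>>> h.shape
(2, 5)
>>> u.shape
(5, 3, 5)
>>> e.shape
(2, 3)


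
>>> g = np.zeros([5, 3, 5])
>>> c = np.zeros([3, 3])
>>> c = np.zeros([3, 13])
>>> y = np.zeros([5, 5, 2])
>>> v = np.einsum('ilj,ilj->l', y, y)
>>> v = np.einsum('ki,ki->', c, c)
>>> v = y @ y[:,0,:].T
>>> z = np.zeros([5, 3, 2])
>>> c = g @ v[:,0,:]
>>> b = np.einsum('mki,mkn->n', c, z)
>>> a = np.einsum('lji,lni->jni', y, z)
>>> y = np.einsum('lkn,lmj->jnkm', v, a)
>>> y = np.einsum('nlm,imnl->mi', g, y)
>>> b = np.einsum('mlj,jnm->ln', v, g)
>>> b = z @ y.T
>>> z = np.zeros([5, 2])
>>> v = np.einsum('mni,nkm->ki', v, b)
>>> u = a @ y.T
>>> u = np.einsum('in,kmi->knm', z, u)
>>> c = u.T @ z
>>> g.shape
(5, 3, 5)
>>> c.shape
(3, 2, 2)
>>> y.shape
(5, 2)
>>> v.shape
(3, 5)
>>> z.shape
(5, 2)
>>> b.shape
(5, 3, 5)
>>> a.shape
(5, 3, 2)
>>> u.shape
(5, 2, 3)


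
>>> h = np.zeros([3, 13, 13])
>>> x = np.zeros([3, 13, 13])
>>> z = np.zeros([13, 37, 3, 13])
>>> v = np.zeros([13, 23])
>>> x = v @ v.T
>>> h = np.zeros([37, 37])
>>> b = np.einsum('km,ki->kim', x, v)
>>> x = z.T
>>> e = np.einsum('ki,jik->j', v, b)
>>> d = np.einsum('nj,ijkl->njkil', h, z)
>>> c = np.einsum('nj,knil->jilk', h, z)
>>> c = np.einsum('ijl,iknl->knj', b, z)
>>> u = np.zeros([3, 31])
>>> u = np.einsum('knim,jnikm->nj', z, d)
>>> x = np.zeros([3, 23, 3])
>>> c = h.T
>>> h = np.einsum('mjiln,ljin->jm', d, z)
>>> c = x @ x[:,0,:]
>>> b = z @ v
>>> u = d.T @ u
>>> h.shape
(37, 37)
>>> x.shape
(3, 23, 3)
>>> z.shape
(13, 37, 3, 13)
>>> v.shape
(13, 23)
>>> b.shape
(13, 37, 3, 23)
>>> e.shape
(13,)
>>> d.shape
(37, 37, 3, 13, 13)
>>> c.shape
(3, 23, 3)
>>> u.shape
(13, 13, 3, 37, 37)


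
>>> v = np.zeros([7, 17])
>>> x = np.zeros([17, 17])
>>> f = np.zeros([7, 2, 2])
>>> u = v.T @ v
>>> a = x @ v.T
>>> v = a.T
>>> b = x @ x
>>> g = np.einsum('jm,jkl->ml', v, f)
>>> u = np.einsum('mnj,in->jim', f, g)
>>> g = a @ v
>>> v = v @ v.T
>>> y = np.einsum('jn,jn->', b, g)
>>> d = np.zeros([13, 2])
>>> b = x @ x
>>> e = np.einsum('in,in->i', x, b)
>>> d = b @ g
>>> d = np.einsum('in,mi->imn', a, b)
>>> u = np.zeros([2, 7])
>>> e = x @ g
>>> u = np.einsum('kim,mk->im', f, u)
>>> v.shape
(7, 7)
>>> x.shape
(17, 17)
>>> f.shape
(7, 2, 2)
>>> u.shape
(2, 2)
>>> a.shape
(17, 7)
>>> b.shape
(17, 17)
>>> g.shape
(17, 17)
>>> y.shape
()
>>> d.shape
(17, 17, 7)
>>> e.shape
(17, 17)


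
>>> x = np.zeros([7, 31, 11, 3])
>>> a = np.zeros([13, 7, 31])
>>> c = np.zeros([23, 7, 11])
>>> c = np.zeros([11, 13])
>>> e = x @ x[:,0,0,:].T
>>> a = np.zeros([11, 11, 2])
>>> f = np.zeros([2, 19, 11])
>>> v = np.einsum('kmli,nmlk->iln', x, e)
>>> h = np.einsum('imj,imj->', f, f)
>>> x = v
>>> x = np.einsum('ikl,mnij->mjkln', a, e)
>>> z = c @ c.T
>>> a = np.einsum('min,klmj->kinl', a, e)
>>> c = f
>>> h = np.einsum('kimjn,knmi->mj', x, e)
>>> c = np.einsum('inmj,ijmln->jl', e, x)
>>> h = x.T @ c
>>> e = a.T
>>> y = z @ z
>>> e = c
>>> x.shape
(7, 7, 11, 2, 31)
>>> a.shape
(7, 11, 2, 31)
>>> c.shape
(7, 2)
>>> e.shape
(7, 2)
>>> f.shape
(2, 19, 11)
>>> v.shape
(3, 11, 7)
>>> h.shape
(31, 2, 11, 7, 2)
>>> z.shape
(11, 11)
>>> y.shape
(11, 11)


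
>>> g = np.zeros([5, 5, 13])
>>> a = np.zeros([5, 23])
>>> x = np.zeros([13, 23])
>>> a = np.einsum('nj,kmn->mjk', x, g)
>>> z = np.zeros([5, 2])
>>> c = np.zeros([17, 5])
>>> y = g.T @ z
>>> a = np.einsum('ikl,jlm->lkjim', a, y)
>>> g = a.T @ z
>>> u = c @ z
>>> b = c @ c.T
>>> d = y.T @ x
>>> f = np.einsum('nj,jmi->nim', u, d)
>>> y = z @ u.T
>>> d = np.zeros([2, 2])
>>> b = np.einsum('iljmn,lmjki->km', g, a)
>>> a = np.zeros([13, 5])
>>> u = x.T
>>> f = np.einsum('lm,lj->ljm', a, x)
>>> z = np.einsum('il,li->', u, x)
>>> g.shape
(2, 5, 13, 23, 2)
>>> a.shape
(13, 5)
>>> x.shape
(13, 23)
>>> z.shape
()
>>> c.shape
(17, 5)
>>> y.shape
(5, 17)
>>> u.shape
(23, 13)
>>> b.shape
(5, 23)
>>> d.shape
(2, 2)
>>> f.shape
(13, 23, 5)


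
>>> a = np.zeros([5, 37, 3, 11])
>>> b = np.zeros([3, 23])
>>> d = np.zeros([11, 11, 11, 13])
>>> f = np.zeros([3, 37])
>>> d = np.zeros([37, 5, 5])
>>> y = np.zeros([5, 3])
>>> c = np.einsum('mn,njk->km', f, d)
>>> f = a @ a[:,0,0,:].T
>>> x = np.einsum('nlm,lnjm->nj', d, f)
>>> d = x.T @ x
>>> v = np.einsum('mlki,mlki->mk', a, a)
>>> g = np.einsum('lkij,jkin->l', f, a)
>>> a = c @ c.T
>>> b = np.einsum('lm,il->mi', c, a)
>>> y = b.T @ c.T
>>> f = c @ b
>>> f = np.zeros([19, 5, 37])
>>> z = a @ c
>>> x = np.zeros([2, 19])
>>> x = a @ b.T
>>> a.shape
(5, 5)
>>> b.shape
(3, 5)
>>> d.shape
(3, 3)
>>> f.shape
(19, 5, 37)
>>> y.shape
(5, 5)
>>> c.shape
(5, 3)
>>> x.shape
(5, 3)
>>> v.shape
(5, 3)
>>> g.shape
(5,)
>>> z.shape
(5, 3)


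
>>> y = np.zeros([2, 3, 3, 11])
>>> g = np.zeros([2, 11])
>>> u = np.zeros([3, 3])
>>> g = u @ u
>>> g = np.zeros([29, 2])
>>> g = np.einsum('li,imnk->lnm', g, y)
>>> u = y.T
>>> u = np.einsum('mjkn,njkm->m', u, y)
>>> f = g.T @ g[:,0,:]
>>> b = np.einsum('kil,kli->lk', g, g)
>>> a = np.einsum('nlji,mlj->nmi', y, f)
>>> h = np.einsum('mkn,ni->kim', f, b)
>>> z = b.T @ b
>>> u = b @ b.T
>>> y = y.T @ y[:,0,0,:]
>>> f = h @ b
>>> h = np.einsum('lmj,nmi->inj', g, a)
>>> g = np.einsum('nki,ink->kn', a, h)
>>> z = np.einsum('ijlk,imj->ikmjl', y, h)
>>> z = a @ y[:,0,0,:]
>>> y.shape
(11, 3, 3, 11)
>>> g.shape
(3, 2)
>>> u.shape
(3, 3)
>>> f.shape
(3, 29, 29)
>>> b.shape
(3, 29)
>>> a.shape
(2, 3, 11)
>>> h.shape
(11, 2, 3)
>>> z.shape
(2, 3, 11)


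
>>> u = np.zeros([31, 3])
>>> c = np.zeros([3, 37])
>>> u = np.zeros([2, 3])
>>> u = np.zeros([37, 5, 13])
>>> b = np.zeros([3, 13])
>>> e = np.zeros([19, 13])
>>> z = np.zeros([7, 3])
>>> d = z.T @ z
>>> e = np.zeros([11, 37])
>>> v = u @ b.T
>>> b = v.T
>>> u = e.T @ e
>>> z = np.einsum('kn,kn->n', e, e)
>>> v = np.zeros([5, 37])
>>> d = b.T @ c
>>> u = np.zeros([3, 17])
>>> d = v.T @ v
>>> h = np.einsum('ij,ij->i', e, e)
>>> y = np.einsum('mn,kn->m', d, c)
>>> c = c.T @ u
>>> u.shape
(3, 17)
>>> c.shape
(37, 17)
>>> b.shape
(3, 5, 37)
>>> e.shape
(11, 37)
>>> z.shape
(37,)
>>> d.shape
(37, 37)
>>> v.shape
(5, 37)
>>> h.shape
(11,)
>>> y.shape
(37,)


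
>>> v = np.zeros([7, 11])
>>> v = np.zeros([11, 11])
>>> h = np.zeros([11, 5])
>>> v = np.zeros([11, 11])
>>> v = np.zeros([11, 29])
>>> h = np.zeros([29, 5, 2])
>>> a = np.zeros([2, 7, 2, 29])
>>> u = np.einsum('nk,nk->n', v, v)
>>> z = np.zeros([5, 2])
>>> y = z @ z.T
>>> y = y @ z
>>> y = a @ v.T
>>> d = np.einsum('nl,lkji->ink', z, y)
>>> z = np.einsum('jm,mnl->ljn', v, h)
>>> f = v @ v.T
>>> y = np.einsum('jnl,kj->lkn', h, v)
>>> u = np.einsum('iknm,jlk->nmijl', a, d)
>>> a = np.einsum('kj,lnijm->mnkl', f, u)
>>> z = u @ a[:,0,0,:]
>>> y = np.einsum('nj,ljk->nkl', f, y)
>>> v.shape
(11, 29)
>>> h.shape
(29, 5, 2)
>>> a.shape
(5, 29, 11, 2)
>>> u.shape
(2, 29, 2, 11, 5)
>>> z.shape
(2, 29, 2, 11, 2)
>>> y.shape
(11, 5, 2)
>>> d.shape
(11, 5, 7)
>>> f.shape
(11, 11)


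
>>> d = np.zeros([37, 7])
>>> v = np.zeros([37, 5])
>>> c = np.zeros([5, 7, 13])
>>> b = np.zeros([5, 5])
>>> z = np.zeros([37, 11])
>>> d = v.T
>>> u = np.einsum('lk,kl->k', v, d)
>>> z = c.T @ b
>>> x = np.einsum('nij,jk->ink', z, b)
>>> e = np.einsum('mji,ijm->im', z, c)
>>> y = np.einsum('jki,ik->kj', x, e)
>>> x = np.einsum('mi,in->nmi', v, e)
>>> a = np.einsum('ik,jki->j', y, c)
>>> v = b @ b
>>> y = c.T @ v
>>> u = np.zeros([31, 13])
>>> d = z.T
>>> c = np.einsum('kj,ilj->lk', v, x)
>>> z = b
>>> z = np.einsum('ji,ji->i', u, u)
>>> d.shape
(5, 7, 13)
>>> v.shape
(5, 5)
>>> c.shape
(37, 5)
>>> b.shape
(5, 5)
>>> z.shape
(13,)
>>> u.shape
(31, 13)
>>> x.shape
(13, 37, 5)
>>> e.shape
(5, 13)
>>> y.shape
(13, 7, 5)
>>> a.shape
(5,)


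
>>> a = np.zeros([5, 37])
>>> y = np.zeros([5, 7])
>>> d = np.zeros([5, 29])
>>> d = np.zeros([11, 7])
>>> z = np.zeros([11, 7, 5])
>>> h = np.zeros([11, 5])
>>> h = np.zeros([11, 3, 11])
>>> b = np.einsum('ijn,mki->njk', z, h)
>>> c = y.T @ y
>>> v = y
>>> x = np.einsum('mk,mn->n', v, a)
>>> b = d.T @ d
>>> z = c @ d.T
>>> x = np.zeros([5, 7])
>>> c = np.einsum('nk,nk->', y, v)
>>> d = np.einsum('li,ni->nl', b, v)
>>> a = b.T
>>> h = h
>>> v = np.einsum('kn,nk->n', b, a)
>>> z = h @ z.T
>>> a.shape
(7, 7)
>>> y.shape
(5, 7)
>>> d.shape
(5, 7)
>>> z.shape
(11, 3, 7)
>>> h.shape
(11, 3, 11)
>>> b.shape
(7, 7)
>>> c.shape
()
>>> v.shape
(7,)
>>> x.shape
(5, 7)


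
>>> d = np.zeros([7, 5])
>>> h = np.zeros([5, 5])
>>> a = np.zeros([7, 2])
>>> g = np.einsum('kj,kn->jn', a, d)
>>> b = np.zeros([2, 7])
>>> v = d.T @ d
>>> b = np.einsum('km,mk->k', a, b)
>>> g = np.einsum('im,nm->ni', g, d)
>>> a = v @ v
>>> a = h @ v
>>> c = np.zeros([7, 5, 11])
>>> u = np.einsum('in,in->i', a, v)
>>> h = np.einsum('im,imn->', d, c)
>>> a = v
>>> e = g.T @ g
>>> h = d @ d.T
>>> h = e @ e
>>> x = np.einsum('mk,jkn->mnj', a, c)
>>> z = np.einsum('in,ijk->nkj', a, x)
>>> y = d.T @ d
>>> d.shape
(7, 5)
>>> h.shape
(2, 2)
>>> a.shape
(5, 5)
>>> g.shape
(7, 2)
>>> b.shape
(7,)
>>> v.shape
(5, 5)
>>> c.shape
(7, 5, 11)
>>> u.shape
(5,)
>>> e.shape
(2, 2)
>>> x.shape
(5, 11, 7)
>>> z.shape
(5, 7, 11)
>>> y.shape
(5, 5)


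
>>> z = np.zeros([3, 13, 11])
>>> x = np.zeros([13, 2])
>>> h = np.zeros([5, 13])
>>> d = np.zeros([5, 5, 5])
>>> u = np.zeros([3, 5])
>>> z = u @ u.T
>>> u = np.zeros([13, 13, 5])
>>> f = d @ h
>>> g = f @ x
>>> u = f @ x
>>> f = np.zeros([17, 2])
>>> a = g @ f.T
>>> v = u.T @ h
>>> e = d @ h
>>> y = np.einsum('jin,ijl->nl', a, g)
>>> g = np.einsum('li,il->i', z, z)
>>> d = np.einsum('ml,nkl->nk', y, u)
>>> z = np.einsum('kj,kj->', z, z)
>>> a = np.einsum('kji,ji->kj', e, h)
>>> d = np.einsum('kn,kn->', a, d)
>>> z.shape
()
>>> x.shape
(13, 2)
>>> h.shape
(5, 13)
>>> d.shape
()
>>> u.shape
(5, 5, 2)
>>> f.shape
(17, 2)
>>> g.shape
(3,)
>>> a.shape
(5, 5)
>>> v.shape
(2, 5, 13)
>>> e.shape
(5, 5, 13)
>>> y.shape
(17, 2)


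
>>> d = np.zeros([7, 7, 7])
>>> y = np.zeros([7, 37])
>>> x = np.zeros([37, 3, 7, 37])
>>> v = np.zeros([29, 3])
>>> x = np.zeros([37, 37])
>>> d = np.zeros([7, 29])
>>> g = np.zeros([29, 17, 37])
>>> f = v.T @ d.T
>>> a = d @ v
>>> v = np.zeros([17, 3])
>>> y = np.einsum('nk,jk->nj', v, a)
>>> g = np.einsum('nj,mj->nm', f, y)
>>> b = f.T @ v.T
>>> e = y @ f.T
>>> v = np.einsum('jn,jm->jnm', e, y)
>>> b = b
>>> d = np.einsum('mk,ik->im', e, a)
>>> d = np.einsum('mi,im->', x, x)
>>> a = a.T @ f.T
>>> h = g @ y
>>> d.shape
()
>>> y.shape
(17, 7)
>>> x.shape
(37, 37)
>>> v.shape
(17, 3, 7)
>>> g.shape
(3, 17)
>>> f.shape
(3, 7)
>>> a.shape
(3, 3)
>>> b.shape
(7, 17)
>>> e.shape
(17, 3)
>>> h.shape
(3, 7)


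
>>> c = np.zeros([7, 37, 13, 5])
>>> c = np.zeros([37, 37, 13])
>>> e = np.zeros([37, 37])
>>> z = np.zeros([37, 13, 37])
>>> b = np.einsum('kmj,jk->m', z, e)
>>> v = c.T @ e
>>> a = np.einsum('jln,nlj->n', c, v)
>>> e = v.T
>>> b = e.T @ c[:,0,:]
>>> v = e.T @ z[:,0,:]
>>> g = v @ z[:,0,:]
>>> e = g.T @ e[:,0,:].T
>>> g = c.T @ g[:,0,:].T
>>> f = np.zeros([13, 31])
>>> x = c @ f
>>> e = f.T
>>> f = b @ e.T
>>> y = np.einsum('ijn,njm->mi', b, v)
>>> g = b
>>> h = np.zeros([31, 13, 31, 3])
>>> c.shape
(37, 37, 13)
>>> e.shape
(31, 13)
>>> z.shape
(37, 13, 37)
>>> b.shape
(13, 37, 13)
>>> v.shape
(13, 37, 37)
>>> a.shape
(13,)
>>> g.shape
(13, 37, 13)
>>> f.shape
(13, 37, 31)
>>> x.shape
(37, 37, 31)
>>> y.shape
(37, 13)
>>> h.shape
(31, 13, 31, 3)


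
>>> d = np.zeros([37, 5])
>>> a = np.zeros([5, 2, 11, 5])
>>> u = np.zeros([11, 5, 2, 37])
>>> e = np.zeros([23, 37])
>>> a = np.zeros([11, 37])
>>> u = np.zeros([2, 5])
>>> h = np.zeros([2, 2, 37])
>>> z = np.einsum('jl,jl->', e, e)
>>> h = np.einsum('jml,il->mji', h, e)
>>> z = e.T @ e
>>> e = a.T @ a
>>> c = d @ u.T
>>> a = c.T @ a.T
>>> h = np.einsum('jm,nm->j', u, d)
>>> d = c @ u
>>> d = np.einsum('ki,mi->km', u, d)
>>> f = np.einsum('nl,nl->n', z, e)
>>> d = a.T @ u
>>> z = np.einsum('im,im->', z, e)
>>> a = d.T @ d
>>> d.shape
(11, 5)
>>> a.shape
(5, 5)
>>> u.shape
(2, 5)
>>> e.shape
(37, 37)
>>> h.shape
(2,)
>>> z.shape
()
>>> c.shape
(37, 2)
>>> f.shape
(37,)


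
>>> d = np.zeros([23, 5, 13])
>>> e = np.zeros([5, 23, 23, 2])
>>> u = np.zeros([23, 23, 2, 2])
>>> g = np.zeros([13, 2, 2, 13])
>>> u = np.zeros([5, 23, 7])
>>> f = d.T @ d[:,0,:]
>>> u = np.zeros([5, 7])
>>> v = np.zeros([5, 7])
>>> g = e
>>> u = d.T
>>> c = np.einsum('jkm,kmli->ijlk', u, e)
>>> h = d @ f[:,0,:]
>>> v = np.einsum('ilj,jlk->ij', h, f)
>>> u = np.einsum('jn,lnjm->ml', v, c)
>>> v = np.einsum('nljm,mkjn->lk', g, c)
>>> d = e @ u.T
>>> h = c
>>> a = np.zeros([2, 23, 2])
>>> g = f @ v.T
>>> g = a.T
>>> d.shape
(5, 23, 23, 5)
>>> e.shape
(5, 23, 23, 2)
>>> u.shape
(5, 2)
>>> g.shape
(2, 23, 2)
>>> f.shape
(13, 5, 13)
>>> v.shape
(23, 13)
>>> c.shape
(2, 13, 23, 5)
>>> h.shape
(2, 13, 23, 5)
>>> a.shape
(2, 23, 2)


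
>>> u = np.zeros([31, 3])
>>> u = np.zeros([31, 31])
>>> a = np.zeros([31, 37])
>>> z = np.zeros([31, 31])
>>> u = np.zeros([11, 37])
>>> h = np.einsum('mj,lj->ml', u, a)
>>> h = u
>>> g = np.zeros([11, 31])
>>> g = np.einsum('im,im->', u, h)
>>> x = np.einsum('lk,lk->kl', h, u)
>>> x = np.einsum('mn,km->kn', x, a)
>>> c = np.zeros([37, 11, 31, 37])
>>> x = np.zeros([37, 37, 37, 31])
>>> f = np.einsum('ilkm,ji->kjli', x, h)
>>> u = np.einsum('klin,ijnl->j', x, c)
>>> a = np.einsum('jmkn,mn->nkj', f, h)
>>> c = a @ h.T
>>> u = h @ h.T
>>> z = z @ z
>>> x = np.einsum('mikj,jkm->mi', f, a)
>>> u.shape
(11, 11)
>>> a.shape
(37, 37, 37)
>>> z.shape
(31, 31)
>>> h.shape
(11, 37)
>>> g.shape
()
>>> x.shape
(37, 11)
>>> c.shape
(37, 37, 11)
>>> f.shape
(37, 11, 37, 37)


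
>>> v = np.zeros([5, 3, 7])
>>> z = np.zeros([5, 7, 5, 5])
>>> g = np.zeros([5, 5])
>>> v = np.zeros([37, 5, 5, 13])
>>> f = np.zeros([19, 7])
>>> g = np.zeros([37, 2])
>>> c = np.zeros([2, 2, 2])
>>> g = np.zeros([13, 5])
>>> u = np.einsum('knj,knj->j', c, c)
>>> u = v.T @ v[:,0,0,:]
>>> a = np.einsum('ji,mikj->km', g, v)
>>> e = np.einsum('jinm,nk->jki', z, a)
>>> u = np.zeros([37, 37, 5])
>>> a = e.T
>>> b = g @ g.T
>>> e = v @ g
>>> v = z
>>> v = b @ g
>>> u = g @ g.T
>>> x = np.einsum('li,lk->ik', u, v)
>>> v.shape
(13, 5)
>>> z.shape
(5, 7, 5, 5)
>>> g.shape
(13, 5)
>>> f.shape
(19, 7)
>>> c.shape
(2, 2, 2)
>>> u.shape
(13, 13)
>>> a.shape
(7, 37, 5)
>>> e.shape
(37, 5, 5, 5)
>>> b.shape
(13, 13)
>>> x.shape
(13, 5)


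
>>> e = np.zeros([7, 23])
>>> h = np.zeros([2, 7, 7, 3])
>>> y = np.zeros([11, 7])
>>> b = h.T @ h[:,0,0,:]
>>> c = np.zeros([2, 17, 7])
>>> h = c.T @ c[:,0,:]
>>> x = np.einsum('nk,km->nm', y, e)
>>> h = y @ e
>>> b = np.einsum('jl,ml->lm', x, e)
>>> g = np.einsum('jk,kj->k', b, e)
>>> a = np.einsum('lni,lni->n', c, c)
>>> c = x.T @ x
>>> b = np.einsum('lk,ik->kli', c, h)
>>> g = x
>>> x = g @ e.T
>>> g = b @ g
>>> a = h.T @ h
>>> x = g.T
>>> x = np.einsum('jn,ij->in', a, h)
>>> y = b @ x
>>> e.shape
(7, 23)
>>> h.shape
(11, 23)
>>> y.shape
(23, 23, 23)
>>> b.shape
(23, 23, 11)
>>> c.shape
(23, 23)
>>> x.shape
(11, 23)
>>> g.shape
(23, 23, 23)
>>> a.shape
(23, 23)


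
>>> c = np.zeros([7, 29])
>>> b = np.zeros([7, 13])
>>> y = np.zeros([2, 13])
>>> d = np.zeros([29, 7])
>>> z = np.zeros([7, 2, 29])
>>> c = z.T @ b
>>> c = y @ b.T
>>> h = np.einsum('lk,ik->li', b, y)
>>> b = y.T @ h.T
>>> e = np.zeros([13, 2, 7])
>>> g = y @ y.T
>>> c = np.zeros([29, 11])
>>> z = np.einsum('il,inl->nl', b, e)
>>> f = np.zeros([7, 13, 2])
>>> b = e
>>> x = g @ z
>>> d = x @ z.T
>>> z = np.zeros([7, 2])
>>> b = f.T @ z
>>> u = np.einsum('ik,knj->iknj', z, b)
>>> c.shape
(29, 11)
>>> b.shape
(2, 13, 2)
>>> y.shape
(2, 13)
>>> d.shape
(2, 2)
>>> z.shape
(7, 2)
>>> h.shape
(7, 2)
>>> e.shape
(13, 2, 7)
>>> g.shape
(2, 2)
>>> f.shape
(7, 13, 2)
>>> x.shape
(2, 7)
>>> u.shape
(7, 2, 13, 2)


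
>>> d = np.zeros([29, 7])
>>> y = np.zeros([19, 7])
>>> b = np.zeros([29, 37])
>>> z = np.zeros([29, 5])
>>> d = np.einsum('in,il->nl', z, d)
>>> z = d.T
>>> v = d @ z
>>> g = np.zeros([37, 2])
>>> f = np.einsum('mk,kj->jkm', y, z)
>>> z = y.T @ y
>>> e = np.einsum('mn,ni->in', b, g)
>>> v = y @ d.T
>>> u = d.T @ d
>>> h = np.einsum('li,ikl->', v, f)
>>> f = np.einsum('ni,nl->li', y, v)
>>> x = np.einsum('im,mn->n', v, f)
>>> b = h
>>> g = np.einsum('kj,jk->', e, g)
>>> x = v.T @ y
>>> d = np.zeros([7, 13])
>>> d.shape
(7, 13)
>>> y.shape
(19, 7)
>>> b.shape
()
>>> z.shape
(7, 7)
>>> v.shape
(19, 5)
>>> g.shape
()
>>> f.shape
(5, 7)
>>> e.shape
(2, 37)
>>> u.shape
(7, 7)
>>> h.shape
()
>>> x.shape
(5, 7)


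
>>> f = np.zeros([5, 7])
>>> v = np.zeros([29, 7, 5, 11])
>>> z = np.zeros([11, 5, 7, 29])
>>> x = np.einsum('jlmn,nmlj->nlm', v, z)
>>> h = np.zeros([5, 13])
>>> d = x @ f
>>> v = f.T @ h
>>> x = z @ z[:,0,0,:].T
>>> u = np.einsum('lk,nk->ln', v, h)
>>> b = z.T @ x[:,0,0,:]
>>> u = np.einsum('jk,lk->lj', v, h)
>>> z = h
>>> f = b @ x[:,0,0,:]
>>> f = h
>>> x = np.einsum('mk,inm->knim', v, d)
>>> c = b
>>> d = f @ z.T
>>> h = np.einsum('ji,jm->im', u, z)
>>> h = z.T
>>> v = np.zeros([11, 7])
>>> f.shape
(5, 13)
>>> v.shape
(11, 7)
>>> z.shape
(5, 13)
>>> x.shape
(13, 7, 11, 7)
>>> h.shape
(13, 5)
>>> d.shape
(5, 5)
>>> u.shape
(5, 7)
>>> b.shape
(29, 7, 5, 11)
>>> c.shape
(29, 7, 5, 11)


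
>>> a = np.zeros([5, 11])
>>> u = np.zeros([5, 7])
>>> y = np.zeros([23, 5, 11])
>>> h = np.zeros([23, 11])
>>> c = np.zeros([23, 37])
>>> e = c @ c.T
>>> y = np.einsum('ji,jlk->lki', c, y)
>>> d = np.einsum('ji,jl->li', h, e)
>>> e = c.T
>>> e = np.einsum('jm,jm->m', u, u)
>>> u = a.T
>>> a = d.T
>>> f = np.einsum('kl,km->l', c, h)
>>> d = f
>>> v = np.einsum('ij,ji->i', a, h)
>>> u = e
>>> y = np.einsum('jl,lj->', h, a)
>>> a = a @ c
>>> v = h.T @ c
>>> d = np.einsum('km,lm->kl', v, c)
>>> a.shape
(11, 37)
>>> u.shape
(7,)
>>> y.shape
()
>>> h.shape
(23, 11)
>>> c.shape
(23, 37)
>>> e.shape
(7,)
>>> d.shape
(11, 23)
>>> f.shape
(37,)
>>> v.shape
(11, 37)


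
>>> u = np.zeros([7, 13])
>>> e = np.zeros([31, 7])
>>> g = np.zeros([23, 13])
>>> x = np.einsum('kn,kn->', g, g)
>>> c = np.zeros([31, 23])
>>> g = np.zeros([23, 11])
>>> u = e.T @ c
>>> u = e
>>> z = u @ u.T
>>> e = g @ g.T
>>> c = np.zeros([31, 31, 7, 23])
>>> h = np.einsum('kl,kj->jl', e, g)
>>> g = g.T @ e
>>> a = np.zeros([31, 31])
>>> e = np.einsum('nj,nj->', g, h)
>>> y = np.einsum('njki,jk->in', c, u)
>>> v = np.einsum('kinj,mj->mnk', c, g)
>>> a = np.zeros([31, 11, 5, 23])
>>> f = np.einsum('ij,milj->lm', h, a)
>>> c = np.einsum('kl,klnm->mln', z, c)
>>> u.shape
(31, 7)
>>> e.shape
()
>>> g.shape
(11, 23)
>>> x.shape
()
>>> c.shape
(23, 31, 7)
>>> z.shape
(31, 31)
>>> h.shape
(11, 23)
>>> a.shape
(31, 11, 5, 23)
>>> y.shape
(23, 31)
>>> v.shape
(11, 7, 31)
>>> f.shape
(5, 31)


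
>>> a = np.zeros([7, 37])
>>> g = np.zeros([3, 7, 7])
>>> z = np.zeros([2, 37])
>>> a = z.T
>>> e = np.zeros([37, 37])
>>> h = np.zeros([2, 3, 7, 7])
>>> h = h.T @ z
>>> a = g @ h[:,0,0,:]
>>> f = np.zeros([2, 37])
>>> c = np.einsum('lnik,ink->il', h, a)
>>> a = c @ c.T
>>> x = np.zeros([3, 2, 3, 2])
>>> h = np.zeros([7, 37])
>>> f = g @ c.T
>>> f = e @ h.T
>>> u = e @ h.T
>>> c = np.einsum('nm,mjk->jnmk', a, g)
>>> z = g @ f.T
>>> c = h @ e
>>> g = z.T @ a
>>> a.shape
(3, 3)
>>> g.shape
(37, 7, 3)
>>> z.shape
(3, 7, 37)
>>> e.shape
(37, 37)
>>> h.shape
(7, 37)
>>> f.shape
(37, 7)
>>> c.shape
(7, 37)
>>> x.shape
(3, 2, 3, 2)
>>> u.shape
(37, 7)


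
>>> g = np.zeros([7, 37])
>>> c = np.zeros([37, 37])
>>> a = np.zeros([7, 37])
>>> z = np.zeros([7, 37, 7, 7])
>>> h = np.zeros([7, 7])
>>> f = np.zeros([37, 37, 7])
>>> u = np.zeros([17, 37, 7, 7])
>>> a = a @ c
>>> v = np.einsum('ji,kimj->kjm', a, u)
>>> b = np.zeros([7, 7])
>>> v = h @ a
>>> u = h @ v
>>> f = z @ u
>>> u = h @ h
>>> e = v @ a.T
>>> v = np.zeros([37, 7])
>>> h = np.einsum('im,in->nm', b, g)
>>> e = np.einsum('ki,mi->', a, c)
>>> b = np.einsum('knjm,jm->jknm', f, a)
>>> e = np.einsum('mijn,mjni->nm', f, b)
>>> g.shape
(7, 37)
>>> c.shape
(37, 37)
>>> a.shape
(7, 37)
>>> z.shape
(7, 37, 7, 7)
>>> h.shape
(37, 7)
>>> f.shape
(7, 37, 7, 37)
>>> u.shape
(7, 7)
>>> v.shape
(37, 7)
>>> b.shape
(7, 7, 37, 37)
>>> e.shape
(37, 7)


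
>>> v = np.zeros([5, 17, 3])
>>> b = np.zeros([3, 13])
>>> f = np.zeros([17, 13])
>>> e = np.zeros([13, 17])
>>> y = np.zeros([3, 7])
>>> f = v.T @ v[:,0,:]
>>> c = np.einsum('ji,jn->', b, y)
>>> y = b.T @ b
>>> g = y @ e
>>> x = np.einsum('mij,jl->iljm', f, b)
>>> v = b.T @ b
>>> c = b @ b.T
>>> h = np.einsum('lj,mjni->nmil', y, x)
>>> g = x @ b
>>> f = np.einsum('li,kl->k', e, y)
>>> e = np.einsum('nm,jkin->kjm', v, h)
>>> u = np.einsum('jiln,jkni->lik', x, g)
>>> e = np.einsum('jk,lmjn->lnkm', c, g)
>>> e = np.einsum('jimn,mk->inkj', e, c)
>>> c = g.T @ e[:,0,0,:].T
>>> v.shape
(13, 13)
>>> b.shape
(3, 13)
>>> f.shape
(13,)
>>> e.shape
(13, 13, 3, 17)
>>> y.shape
(13, 13)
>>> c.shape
(13, 3, 13, 13)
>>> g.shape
(17, 13, 3, 13)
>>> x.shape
(17, 13, 3, 3)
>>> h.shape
(3, 17, 3, 13)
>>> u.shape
(3, 13, 13)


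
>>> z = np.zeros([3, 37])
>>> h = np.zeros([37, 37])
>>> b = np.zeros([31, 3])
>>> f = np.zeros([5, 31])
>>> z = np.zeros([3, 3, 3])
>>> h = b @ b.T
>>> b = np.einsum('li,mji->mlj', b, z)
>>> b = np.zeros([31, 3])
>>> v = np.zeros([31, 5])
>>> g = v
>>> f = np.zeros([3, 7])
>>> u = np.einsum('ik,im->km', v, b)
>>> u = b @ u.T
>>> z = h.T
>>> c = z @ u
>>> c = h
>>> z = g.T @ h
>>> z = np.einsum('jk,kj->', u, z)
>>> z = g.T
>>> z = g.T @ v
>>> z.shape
(5, 5)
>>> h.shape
(31, 31)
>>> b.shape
(31, 3)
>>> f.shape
(3, 7)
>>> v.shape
(31, 5)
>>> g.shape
(31, 5)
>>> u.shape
(31, 5)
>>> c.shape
(31, 31)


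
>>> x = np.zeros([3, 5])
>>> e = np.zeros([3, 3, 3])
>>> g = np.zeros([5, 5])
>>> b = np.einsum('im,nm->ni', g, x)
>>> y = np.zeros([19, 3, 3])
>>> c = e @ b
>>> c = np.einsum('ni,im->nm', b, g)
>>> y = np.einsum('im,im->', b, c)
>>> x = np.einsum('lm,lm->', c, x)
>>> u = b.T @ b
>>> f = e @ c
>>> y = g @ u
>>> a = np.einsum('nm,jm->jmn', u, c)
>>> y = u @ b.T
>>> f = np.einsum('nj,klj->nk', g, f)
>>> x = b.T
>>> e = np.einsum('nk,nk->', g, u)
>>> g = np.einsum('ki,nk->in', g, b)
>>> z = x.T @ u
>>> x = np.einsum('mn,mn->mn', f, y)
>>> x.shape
(5, 3)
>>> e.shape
()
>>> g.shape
(5, 3)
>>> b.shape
(3, 5)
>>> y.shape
(5, 3)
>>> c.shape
(3, 5)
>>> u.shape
(5, 5)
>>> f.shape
(5, 3)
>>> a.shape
(3, 5, 5)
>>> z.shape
(3, 5)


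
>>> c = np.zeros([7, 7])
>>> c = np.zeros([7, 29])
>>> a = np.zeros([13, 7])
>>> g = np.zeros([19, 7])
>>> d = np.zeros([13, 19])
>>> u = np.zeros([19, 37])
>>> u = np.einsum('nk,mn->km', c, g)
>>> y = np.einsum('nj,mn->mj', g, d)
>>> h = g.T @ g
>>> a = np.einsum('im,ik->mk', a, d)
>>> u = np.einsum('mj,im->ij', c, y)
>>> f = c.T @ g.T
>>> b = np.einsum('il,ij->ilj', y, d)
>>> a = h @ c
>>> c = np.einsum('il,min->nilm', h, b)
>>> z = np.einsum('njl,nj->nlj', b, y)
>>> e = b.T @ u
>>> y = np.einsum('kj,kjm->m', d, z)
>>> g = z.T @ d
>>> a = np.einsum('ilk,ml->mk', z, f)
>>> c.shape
(19, 7, 7, 13)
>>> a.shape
(29, 7)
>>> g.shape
(7, 19, 19)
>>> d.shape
(13, 19)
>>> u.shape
(13, 29)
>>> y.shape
(7,)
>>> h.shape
(7, 7)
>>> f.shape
(29, 19)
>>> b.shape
(13, 7, 19)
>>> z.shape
(13, 19, 7)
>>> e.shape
(19, 7, 29)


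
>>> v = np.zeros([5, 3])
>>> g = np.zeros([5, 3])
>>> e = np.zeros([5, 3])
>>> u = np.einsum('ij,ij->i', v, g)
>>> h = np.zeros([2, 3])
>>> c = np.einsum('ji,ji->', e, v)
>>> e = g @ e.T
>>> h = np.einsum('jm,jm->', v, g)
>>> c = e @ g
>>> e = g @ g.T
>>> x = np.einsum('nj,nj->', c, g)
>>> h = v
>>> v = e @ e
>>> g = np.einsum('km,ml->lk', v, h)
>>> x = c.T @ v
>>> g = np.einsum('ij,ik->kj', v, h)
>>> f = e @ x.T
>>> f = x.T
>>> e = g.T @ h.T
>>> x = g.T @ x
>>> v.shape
(5, 5)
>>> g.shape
(3, 5)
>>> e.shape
(5, 5)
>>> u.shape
(5,)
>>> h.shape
(5, 3)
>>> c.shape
(5, 3)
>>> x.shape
(5, 5)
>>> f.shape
(5, 3)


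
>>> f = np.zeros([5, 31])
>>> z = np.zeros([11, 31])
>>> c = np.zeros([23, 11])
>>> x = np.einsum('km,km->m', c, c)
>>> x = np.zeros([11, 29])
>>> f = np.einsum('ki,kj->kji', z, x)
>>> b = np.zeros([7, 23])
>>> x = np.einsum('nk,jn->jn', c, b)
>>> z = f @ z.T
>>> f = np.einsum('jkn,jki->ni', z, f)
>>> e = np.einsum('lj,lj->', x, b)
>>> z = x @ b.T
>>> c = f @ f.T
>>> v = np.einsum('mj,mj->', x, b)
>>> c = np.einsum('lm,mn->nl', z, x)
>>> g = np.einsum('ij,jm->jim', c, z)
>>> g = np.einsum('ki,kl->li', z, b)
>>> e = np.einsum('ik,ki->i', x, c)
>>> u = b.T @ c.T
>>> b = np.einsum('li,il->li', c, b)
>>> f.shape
(11, 31)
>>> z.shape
(7, 7)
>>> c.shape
(23, 7)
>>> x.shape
(7, 23)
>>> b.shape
(23, 7)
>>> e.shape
(7,)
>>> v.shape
()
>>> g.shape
(23, 7)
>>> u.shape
(23, 23)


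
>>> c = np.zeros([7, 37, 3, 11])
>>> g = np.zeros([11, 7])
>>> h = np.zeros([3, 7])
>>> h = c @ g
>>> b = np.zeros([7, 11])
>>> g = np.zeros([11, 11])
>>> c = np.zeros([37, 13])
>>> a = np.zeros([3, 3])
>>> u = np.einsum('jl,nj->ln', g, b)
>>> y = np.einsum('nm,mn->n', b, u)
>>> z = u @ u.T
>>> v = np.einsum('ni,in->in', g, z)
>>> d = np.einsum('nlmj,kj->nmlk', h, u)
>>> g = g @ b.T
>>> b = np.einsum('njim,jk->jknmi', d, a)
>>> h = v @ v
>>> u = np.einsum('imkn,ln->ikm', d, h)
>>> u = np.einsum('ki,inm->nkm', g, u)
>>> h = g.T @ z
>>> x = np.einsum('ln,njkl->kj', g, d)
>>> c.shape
(37, 13)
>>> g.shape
(11, 7)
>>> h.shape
(7, 11)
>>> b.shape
(3, 3, 7, 11, 37)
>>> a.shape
(3, 3)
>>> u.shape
(37, 11, 3)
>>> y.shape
(7,)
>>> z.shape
(11, 11)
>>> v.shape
(11, 11)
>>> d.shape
(7, 3, 37, 11)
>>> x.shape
(37, 3)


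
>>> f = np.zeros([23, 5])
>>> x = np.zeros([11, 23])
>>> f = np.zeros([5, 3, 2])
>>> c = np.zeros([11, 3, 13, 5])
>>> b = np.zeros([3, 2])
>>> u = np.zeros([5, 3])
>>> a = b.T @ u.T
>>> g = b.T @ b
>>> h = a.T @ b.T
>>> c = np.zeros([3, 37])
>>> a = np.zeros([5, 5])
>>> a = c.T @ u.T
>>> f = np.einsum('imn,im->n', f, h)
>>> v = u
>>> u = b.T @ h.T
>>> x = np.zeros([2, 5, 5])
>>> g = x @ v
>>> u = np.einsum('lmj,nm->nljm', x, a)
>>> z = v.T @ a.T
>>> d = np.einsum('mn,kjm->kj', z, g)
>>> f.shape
(2,)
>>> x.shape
(2, 5, 5)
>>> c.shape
(3, 37)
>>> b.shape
(3, 2)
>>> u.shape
(37, 2, 5, 5)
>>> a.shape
(37, 5)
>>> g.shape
(2, 5, 3)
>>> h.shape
(5, 3)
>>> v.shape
(5, 3)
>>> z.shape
(3, 37)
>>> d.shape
(2, 5)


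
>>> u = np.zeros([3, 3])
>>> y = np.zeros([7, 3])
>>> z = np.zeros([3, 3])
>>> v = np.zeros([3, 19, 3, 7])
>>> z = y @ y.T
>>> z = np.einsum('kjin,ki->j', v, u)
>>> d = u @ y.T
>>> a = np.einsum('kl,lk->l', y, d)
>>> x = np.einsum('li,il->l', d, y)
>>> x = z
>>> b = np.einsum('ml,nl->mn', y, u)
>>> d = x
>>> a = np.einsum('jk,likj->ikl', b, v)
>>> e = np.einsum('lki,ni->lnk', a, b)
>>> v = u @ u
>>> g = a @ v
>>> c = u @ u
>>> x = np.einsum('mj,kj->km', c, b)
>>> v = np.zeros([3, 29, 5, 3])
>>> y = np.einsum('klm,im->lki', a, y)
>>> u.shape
(3, 3)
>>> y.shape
(3, 19, 7)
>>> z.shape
(19,)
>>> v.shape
(3, 29, 5, 3)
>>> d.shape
(19,)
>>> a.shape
(19, 3, 3)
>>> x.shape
(7, 3)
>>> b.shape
(7, 3)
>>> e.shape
(19, 7, 3)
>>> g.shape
(19, 3, 3)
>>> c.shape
(3, 3)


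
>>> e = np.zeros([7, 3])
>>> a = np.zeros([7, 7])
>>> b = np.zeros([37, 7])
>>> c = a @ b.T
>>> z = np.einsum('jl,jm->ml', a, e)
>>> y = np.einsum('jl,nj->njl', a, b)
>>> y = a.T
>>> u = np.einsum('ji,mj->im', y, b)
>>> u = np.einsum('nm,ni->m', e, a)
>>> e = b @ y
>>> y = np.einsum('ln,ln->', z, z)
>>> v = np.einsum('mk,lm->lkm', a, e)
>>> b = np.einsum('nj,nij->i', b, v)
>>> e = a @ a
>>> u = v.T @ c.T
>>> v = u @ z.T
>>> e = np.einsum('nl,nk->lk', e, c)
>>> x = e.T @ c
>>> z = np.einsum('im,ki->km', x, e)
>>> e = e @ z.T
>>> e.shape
(7, 7)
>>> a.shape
(7, 7)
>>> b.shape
(7,)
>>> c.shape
(7, 37)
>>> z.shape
(7, 37)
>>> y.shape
()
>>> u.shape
(7, 7, 7)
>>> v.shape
(7, 7, 3)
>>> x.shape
(37, 37)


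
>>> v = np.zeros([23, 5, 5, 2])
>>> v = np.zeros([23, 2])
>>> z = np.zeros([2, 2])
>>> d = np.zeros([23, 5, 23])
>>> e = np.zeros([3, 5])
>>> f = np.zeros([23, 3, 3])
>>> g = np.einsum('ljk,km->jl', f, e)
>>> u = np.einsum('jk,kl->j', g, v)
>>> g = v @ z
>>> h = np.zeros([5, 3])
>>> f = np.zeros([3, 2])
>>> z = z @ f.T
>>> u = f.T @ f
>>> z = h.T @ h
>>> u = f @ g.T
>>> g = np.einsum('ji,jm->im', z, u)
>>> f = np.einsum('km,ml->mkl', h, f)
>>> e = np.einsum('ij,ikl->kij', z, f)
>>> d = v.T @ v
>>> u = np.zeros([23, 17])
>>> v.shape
(23, 2)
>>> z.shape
(3, 3)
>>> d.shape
(2, 2)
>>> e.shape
(5, 3, 3)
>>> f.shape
(3, 5, 2)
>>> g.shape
(3, 23)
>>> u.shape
(23, 17)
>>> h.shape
(5, 3)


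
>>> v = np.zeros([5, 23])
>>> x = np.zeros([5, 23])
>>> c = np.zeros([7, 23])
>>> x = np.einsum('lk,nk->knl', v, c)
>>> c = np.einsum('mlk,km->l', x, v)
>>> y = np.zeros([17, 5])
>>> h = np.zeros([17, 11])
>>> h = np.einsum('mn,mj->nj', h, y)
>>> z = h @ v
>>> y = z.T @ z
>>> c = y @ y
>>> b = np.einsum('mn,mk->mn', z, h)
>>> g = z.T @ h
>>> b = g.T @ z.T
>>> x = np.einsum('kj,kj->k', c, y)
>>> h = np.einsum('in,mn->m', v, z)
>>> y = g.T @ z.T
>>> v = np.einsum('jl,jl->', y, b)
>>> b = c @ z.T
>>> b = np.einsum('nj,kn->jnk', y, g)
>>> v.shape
()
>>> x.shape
(23,)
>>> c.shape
(23, 23)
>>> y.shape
(5, 11)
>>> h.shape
(11,)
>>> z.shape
(11, 23)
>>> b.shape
(11, 5, 23)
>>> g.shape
(23, 5)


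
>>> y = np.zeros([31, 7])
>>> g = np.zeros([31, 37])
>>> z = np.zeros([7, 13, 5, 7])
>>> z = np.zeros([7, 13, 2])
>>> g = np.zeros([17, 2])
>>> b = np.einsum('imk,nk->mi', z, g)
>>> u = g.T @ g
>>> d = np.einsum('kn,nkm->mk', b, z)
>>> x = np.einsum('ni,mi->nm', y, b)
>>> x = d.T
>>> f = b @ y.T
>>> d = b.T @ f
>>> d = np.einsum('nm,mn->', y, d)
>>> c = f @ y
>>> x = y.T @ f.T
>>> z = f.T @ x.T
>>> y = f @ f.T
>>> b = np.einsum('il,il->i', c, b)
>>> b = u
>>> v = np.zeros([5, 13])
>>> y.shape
(13, 13)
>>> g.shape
(17, 2)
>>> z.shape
(31, 7)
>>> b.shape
(2, 2)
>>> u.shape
(2, 2)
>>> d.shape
()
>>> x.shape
(7, 13)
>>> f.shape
(13, 31)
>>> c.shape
(13, 7)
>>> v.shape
(5, 13)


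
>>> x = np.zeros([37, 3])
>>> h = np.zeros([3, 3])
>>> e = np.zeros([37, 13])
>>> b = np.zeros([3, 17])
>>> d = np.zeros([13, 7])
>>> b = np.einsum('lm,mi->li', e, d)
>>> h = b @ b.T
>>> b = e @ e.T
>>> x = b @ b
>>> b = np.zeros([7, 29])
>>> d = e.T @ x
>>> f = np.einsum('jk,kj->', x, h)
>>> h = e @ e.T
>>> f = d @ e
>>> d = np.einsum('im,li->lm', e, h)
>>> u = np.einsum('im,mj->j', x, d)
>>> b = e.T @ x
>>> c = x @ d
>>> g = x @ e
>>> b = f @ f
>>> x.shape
(37, 37)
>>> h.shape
(37, 37)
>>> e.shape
(37, 13)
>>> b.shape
(13, 13)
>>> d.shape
(37, 13)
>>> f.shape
(13, 13)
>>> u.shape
(13,)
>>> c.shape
(37, 13)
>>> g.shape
(37, 13)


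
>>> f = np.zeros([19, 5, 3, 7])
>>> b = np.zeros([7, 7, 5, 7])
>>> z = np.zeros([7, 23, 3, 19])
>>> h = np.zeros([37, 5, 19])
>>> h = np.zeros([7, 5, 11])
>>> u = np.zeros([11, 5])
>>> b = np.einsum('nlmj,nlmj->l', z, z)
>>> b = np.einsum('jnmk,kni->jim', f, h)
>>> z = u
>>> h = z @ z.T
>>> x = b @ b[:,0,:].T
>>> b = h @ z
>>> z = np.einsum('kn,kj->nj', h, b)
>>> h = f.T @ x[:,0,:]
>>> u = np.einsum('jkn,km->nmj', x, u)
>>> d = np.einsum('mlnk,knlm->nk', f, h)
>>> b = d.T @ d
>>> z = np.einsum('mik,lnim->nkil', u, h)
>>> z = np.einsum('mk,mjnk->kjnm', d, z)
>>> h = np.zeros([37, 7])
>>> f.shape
(19, 5, 3, 7)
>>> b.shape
(7, 7)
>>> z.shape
(7, 19, 5, 3)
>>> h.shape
(37, 7)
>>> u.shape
(19, 5, 19)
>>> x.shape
(19, 11, 19)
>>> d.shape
(3, 7)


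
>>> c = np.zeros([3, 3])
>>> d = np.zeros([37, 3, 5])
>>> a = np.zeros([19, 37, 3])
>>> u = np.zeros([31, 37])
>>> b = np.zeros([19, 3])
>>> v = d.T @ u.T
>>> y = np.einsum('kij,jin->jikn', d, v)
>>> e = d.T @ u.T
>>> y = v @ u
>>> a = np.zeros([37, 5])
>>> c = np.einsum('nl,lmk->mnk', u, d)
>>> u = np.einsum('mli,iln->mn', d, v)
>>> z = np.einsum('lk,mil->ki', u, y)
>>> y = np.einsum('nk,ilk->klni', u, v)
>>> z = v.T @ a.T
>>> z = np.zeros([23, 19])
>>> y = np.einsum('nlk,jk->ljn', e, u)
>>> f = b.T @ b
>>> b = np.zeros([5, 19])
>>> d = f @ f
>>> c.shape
(3, 31, 5)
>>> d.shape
(3, 3)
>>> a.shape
(37, 5)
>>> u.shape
(37, 31)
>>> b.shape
(5, 19)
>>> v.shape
(5, 3, 31)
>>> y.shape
(3, 37, 5)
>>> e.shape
(5, 3, 31)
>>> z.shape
(23, 19)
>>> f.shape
(3, 3)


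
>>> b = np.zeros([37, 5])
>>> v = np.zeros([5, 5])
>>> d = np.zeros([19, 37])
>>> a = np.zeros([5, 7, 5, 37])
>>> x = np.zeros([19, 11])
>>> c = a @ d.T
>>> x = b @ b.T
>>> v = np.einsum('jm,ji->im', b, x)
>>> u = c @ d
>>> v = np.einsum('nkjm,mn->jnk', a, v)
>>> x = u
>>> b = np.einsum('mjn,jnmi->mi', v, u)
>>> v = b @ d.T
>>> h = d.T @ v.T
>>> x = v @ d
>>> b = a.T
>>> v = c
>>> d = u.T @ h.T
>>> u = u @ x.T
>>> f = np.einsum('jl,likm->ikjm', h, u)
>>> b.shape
(37, 5, 7, 5)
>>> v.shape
(5, 7, 5, 19)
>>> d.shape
(37, 5, 7, 37)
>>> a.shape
(5, 7, 5, 37)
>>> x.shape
(5, 37)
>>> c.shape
(5, 7, 5, 19)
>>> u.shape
(5, 7, 5, 5)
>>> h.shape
(37, 5)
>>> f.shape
(7, 5, 37, 5)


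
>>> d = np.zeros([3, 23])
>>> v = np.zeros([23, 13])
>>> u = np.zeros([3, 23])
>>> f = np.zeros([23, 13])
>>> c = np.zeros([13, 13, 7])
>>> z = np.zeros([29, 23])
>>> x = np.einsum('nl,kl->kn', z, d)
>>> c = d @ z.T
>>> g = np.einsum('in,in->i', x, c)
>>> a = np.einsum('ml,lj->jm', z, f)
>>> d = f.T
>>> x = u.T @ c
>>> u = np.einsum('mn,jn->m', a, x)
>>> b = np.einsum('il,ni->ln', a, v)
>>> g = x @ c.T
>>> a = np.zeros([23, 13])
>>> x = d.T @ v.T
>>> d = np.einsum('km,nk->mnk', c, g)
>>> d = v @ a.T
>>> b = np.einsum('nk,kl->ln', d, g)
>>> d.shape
(23, 23)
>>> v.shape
(23, 13)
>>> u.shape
(13,)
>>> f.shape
(23, 13)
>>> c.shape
(3, 29)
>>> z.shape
(29, 23)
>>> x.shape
(23, 23)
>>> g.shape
(23, 3)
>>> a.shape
(23, 13)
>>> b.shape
(3, 23)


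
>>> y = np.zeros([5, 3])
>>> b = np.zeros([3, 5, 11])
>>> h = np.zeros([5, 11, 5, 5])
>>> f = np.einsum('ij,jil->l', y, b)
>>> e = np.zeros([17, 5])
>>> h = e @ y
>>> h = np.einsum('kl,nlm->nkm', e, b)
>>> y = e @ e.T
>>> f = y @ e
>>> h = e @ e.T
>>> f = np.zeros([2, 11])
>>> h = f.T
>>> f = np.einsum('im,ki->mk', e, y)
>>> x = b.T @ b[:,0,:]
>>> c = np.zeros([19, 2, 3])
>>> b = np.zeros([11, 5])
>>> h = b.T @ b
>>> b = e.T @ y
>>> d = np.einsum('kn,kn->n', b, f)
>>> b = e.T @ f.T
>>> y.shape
(17, 17)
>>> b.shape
(5, 5)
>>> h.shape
(5, 5)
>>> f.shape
(5, 17)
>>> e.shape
(17, 5)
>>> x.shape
(11, 5, 11)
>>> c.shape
(19, 2, 3)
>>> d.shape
(17,)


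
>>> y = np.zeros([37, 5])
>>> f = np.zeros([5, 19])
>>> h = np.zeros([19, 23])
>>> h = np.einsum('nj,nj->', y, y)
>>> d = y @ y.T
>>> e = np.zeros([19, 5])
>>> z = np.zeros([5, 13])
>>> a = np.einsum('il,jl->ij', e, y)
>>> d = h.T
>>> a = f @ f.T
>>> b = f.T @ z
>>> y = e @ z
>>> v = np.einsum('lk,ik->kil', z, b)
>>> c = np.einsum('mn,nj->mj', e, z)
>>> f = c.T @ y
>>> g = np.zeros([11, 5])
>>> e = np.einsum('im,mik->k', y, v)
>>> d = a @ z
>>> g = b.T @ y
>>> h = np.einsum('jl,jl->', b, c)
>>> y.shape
(19, 13)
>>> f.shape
(13, 13)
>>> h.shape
()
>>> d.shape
(5, 13)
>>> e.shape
(5,)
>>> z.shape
(5, 13)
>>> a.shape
(5, 5)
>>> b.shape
(19, 13)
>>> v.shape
(13, 19, 5)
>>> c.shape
(19, 13)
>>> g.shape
(13, 13)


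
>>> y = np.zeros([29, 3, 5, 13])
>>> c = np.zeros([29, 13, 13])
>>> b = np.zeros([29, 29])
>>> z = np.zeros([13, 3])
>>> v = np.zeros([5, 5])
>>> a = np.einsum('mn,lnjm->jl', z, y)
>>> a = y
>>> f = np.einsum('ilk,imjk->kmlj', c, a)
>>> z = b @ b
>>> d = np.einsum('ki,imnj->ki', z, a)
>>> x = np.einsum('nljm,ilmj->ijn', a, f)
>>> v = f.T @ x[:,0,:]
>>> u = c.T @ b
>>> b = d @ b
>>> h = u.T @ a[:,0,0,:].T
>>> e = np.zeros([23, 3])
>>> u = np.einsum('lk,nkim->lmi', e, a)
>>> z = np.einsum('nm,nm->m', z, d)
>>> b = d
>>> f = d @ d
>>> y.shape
(29, 3, 5, 13)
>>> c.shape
(29, 13, 13)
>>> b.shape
(29, 29)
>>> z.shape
(29,)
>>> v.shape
(5, 13, 3, 29)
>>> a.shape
(29, 3, 5, 13)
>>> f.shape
(29, 29)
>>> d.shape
(29, 29)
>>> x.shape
(13, 5, 29)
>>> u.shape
(23, 13, 5)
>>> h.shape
(29, 13, 29)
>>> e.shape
(23, 3)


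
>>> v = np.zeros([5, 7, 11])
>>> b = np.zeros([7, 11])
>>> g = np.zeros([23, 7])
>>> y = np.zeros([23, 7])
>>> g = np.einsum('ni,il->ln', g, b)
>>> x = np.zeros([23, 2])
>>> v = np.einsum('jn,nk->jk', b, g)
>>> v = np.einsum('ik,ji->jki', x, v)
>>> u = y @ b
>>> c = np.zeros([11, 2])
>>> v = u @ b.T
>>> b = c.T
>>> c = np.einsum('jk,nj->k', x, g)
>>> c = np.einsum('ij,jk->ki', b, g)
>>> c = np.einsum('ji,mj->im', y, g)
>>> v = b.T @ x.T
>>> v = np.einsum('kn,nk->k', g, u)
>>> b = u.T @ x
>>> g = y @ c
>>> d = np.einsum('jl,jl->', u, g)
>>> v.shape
(11,)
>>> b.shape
(11, 2)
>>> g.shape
(23, 11)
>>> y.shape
(23, 7)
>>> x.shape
(23, 2)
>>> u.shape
(23, 11)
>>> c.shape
(7, 11)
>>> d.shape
()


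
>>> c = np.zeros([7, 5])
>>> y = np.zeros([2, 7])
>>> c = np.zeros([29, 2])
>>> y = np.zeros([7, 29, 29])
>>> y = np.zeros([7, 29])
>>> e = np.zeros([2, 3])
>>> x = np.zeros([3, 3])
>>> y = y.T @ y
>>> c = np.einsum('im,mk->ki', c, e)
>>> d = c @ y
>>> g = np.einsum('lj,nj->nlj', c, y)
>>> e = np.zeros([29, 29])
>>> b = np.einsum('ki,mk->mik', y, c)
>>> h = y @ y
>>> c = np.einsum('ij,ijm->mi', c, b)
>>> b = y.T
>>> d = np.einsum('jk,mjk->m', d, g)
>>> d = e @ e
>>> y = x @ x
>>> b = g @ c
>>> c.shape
(29, 3)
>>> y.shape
(3, 3)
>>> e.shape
(29, 29)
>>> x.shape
(3, 3)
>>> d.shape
(29, 29)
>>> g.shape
(29, 3, 29)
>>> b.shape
(29, 3, 3)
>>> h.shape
(29, 29)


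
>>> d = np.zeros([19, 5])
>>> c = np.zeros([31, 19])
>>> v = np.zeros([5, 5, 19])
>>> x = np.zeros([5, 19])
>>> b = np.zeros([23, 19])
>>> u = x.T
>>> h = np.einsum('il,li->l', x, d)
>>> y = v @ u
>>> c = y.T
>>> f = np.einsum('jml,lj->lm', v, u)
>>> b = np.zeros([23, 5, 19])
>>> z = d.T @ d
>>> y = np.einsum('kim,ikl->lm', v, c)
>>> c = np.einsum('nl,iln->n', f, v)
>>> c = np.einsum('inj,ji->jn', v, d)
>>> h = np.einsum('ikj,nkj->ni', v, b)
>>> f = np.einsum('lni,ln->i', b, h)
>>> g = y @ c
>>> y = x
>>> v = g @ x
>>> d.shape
(19, 5)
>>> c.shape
(19, 5)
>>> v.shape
(5, 19)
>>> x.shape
(5, 19)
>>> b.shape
(23, 5, 19)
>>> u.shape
(19, 5)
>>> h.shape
(23, 5)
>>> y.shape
(5, 19)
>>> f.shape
(19,)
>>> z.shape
(5, 5)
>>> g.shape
(5, 5)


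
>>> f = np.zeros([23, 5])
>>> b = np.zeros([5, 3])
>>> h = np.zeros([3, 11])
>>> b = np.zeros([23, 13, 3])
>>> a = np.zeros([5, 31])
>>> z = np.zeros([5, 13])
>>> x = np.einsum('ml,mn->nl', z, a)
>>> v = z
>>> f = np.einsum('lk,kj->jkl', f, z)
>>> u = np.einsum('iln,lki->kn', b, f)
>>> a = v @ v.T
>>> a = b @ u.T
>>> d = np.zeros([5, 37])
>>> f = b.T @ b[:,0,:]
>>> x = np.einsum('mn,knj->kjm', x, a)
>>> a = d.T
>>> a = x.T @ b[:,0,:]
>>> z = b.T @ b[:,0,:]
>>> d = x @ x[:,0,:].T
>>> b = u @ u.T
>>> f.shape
(3, 13, 3)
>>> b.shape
(5, 5)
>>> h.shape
(3, 11)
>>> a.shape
(31, 5, 3)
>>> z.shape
(3, 13, 3)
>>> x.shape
(23, 5, 31)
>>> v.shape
(5, 13)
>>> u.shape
(5, 3)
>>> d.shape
(23, 5, 23)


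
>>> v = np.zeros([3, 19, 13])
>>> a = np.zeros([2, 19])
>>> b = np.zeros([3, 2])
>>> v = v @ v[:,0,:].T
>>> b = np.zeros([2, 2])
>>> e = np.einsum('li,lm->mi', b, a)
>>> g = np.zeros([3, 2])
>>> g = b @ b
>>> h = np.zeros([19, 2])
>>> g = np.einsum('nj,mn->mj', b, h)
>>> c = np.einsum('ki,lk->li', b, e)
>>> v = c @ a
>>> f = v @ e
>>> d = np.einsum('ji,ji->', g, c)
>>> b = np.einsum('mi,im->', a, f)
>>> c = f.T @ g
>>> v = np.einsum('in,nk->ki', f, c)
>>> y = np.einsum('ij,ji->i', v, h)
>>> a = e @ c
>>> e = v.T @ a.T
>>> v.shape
(2, 19)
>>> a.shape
(19, 2)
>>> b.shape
()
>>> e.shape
(19, 19)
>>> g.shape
(19, 2)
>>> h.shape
(19, 2)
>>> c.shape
(2, 2)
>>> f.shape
(19, 2)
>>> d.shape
()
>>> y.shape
(2,)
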